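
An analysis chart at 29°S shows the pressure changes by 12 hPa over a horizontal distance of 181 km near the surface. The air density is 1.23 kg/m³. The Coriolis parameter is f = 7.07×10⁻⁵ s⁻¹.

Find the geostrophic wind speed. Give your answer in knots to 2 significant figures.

150 knots

Pressure gradient: |∂P/∂n| = 1200 Pa / 181000 m = 6.63×10⁻³ Pa/m
Geostrophic balance (pressure-gradient force = Coriolis force):
V_g = (1/(fρ)) |∂P/∂n| = 6.63×10⁻³ / (7.07×10⁻⁵ × 1.23) = 76.2 m/s
Converting: 76.2 m/s × 1.944 = 150 knots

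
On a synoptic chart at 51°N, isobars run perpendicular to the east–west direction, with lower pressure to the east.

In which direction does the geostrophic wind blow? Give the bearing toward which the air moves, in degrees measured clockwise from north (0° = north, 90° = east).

180°

The pressure-gradient force points toward the east (bearing 090°).
Geostrophic balance: in the Northern Hemisphere the Coriolis force deflects motion to the right, so the geostrophic wind blows 90° to the right of the pressure-gradient force (low pressure on the left).
Rotating 090° by 90° clockwise gives 180° — the wind blows toward the south.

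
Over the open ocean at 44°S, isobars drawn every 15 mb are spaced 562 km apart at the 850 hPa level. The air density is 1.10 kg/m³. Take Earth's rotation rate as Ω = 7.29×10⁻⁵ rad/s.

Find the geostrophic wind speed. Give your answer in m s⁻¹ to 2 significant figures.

Coriolis parameter at 44°S:
f = 2Ω sin φ = 2 × 7.29×10⁻⁵ × sin 44° = 1.01×10⁻⁴ s⁻¹
Pressure gradient: |∂P/∂n| = 1500 Pa / 562000 m = 2.67×10⁻³ Pa/m
Geostrophic balance (pressure-gradient force = Coriolis force):
V_g = (1/(fρ)) |∂P/∂n| = 2.67×10⁻³ / (1.01×10⁻⁴ × 1.10) = 24.0 m/s

24 m s⁻¹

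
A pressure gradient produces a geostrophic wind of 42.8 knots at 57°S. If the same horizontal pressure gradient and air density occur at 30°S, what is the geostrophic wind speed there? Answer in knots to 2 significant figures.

With the same pressure gradient and density, V_g ∝ 1/f ∝ 1/sin φ.
V₂ = V₁ · sin φ₁ / sin φ₂ = 42.8 × sin 57° / sin 30°
V₂ = 42.8 × 0.8387/0.5000 = 72 knots

72 knots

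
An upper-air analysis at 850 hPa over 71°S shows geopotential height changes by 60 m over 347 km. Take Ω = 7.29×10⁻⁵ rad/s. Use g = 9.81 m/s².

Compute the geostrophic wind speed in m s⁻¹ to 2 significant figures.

12 m s⁻¹

Coriolis parameter at 71°S:
f = 2Ω sin φ = 2 × 7.29×10⁻⁵ × sin 71° = 1.38×10⁻⁴ s⁻¹
Height gradient: |∂Z/∂n| = 60 m / 347000 m = 1.73×10⁻⁴
On a pressure surface, geostrophic balance gives V_g = (g/f)|∂Z/∂n|:
V_g = 9.81 × 1.73×10⁻⁴ / 1.38×10⁻⁴ = 12.3 m/s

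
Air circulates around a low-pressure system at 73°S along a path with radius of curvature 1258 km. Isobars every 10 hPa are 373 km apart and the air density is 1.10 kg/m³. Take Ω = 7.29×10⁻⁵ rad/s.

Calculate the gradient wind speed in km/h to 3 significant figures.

57.7 km/h

Coriolis parameter at 73°S:
f = 2Ω sin φ = 2 × 7.29×10⁻⁵ × sin 73° = 1.39×10⁻⁴ s⁻¹
Pressure gradient: |∂P/∂n| = 1000 Pa / 373000 m = 2.68×10⁻³ Pa/m
Geostrophic speed: V_g = |∂P/∂n|/(fρ) = 2.68×10⁻³/(1.39×10⁻⁴ × 1.10) = 17.5 m/s
Around a low, centrifugal force acts outward with Coriolis, so pressure-gradient force balances both:
(1/ρ)|∂P/∂n| = fV + V²/R  →  V² + fR·V − fR·V_g = 0
With fR = 1.39×10⁻⁴ × 1258×10³ m = 175 m/s:
V = [−fR + √((fR)² + 4 fR V_g)]/2 = [−175 + √(175² + 4×175×17.5)]/2 = 16 m/s
Subgeostrophic (V < V_g = 17.5 m/s), as expected around a low.
Converting: 16 m/s × 3.6 = 57.7 km/h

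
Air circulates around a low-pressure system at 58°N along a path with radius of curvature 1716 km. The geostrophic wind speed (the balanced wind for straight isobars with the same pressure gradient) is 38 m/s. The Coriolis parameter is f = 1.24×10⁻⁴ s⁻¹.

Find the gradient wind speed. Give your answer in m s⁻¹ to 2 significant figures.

Around a low, centrifugal force acts outward with Coriolis, so pressure-gradient force balances both:
(1/ρ)|∂P/∂n| = fV + V²/R  →  V² + fR·V − fR·V_g = 0
With fR = 1.24×10⁻⁴ × 1716×10³ m = 213 m/s:
V = [−fR + √((fR)² + 4 fR V_g)]/2 = [−213 + √(213² + 4×213×38)]/2 = 32.9 m/s
Subgeostrophic (V < V_g = 38 m/s), as expected around a low.

33 m s⁻¹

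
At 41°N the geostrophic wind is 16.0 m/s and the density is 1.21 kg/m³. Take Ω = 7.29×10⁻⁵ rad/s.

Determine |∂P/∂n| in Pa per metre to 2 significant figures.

Coriolis parameter at 41°N:
f = 2Ω sin φ = 2 × 7.29×10⁻⁵ × sin 41° = 9.57×10⁻⁵ s⁻¹
Geostrophic balance rearranged: |∂P/∂n| = f ρ V_g
|∂P/∂n| = 9.57×10⁻⁵ × 1.21 × 16.0 = 1.85×10⁻³ Pa/m

1.9×10⁻³ Pa/m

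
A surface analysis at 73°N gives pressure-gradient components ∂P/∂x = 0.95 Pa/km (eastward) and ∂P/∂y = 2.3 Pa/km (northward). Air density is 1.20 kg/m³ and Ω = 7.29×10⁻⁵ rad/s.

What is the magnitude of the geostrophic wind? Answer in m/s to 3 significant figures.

Coriolis parameter at 73°N:
f = 2Ω sin φ = 2 × 7.29×10⁻⁵ × sin 73° = 1.39×10⁻⁴ s⁻¹
Component geostrophic relations (x east, y north):
u_g = −(1/(fρ)) ∂P/∂y,  v_g = (1/(fρ)) ∂P/∂x
u_g = −(2.3×10⁻³)/(1.39×10⁻⁴ × 1.20) = −13.7 m/s;  v_g = (0.95×10⁻³)/(1.39×10⁻⁴ × 1.20) = 5.68 m/s
|V_g| = √(u_g² + v_g²) = 14.9 m/s

14.9 m/s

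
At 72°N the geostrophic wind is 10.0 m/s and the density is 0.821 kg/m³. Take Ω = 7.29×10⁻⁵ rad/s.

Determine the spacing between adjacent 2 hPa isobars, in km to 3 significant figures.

Coriolis parameter at 72°N:
f = 2Ω sin φ = 2 × 7.29×10⁻⁵ × sin 72° = 1.39×10⁻⁴ s⁻¹
Geostrophic balance rearranged: |∂P/∂n| = f ρ V_g
|∂P/∂n| = 1.39×10⁻⁴ × 0.821 × 10.0 = 1.14×10⁻³ Pa/m
Isobar spacing: Δn = ΔP/|∂P/∂n| = 200 Pa / 1.14×10⁻³ Pa/m = 175680 m ≈ 176 km

176 km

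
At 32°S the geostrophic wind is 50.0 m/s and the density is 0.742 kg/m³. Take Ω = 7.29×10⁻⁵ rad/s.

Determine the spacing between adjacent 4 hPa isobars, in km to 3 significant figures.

140 km

Coriolis parameter at 32°S:
f = 2Ω sin φ = 2 × 7.29×10⁻⁵ × sin 32° = 7.73×10⁻⁵ s⁻¹
Geostrophic balance rearranged: |∂P/∂n| = f ρ V_g
|∂P/∂n| = 7.73×10⁻⁵ × 0.742 × 50.0 = 2.87×10⁻³ Pa/m
Isobar spacing: Δn = ΔP/|∂P/∂n| = 400 Pa / 2.87×10⁻³ Pa/m = 139546 m ≈ 140 km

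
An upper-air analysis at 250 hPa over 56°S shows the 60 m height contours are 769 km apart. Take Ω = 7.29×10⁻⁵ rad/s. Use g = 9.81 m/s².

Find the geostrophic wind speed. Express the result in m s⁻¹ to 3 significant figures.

6.33 m s⁻¹

Coriolis parameter at 56°S:
f = 2Ω sin φ = 2 × 7.29×10⁻⁵ × sin 56° = 1.21×10⁻⁴ s⁻¹
Height gradient: |∂Z/∂n| = 60 m / 769000 m = 7.80×10⁻⁵
On a pressure surface, geostrophic balance gives V_g = (g/f)|∂Z/∂n|:
V_g = 9.81 × 7.80×10⁻⁵ / 1.21×10⁻⁴ = 6.33 m/s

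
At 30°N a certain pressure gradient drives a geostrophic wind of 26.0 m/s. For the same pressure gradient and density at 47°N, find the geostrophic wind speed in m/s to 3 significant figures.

With the same pressure gradient and density, V_g ∝ 1/f ∝ 1/sin φ.
V₂ = V₁ · sin φ₁ / sin φ₂ = 26.0 × sin 30° / sin 47°
V₂ = 26.0 × 0.5000/0.7314 = 17.8 m/s

17.8 m/s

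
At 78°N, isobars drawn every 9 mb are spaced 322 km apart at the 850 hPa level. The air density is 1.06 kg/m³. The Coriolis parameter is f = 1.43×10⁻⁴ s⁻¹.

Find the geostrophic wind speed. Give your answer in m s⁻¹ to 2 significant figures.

Pressure gradient: |∂P/∂n| = 900 Pa / 322000 m = 2.80×10⁻³ Pa/m
Geostrophic balance (pressure-gradient force = Coriolis force):
V_g = (1/(fρ)) |∂P/∂n| = 2.80×10⁻³ / (1.43×10⁻⁴ × 1.06) = 18.4 m/s

18 m s⁻¹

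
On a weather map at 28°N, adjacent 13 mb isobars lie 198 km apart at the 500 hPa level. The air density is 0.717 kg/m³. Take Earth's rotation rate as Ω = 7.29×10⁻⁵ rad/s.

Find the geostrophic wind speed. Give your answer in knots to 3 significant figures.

260 knots

Coriolis parameter at 28°N:
f = 2Ω sin φ = 2 × 7.29×10⁻⁵ × sin 28° = 6.84×10⁻⁵ s⁻¹
Pressure gradient: |∂P/∂n| = 1300 Pa / 198000 m = 6.57×10⁻³ Pa/m
Geostrophic balance (pressure-gradient force = Coriolis force):
V_g = (1/(fρ)) |∂P/∂n| = 6.57×10⁻³ / (6.84×10⁻⁵ × 0.717) = 134 m/s
Converting: 134 m/s × 1.944 = 260 knots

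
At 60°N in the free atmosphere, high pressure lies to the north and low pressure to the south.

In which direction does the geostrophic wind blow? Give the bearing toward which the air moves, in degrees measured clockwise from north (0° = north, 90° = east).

270°

The pressure-gradient force points toward the south (bearing 180°).
Geostrophic balance: in the Northern Hemisphere the Coriolis force deflects motion to the right, so the geostrophic wind blows 90° to the right of the pressure-gradient force (low pressure on the left).
Rotating 180° by 90° clockwise gives 270° — the wind blows toward the west.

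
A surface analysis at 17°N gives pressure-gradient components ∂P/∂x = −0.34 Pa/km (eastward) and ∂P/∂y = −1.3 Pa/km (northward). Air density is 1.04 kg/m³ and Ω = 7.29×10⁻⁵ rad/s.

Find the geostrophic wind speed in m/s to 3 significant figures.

30.3 m/s

Coriolis parameter at 17°N:
f = 2Ω sin φ = 2 × 7.29×10⁻⁵ × sin 17° = 4.26×10⁻⁵ s⁻¹
Component geostrophic relations (x east, y north):
u_g = −(1/(fρ)) ∂P/∂y,  v_g = (1/(fρ)) ∂P/∂x
u_g = −(−1.3×10⁻³)/(4.26×10⁻⁵ × 1.04) = 29.3 m/s;  v_g = (−0.34×10⁻³)/(4.26×10⁻⁵ × 1.04) = −7.67 m/s
|V_g| = √(u_g² + v_g²) = 30.3 m/s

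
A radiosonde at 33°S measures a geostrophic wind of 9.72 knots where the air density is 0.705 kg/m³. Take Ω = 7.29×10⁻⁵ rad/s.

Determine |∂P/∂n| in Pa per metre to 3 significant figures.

2.80×10⁻⁴ Pa/m

Coriolis parameter at 33°S:
f = 2Ω sin φ = 2 × 7.29×10⁻⁵ × sin 33° = 7.94×10⁻⁵ s⁻¹
Wind speed in SI: 9.72 knots = 5.00 m/s
Geostrophic balance rearranged: |∂P/∂n| = f ρ V_g
|∂P/∂n| = 7.94×10⁻⁵ × 0.705 × 5.00 = 2.80×10⁻⁴ Pa/m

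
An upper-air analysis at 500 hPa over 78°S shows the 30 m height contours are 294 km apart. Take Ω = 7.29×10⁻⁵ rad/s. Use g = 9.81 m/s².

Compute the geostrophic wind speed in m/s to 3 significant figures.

7.02 m/s

Coriolis parameter at 78°S:
f = 2Ω sin φ = 2 × 7.29×10⁻⁵ × sin 78° = 1.43×10⁻⁴ s⁻¹
Height gradient: |∂Z/∂n| = 30 m / 294000 m = 1.02×10⁻⁴
On a pressure surface, geostrophic balance gives V_g = (g/f)|∂Z/∂n|:
V_g = 9.81 × 1.02×10⁻⁴ / 1.43×10⁻⁴ = 7.02 m/s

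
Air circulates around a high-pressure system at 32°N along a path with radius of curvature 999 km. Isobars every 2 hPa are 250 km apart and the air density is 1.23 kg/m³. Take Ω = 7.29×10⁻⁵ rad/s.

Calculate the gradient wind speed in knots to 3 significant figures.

Coriolis parameter at 32°N:
f = 2Ω sin φ = 2 × 7.29×10⁻⁵ × sin 32° = 7.73×10⁻⁵ s⁻¹
Pressure gradient: |∂P/∂n| = 200 Pa / 250000 m = 8.00×10⁻⁴ Pa/m
Geostrophic speed: V_g = |∂P/∂n|/(fρ) = 8.00×10⁻⁴/(7.73×10⁻⁵ × 1.23) = 8.42 m/s
Around a high, pressure-gradient force acts outward with centrifugal, so Coriolis balances both:
fV = (1/ρ)|∂P/∂n| + V²/R  →  V² − fR·V + fR·V_g = 0
With fR = 7.73×10⁻⁵ × 999×10³ m = 77.2 m/s:
V = [fR − √((fR)² − 4 fR V_g)]/2 = [77.2 − √(77.2² − 4×77.2×8.42)]/2 = 9.62 m/s
Supergeostrophic (V > V_g = 8.42 m/s), as expected around a high.
Converting: 9.62 m/s × 1.944 = 18.7 knots

18.7 knots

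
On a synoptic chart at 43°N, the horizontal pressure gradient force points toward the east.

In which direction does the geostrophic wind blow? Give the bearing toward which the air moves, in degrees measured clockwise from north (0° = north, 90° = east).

180°

The pressure-gradient force points toward the east (bearing 090°).
Geostrophic balance: in the Northern Hemisphere the Coriolis force deflects motion to the right, so the geostrophic wind blows 90° to the right of the pressure-gradient force (low pressure on the left).
Rotating 090° by 90° clockwise gives 180° — the wind blows toward the south.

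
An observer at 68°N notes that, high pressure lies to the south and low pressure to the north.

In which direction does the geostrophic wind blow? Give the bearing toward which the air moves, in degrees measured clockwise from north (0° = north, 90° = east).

The pressure-gradient force points toward the north (bearing 000°).
Geostrophic balance: in the Northern Hemisphere the Coriolis force deflects motion to the right, so the geostrophic wind blows 90° to the right of the pressure-gradient force (low pressure on the left).
Rotating 000° by 90° clockwise gives 090° — the wind blows toward the east.

090°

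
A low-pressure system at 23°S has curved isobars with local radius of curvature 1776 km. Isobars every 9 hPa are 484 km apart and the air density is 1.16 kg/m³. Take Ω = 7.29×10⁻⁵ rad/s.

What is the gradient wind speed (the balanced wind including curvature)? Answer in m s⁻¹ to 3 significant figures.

Coriolis parameter at 23°S:
f = 2Ω sin φ = 2 × 7.29×10⁻⁵ × sin 23° = 5.70×10⁻⁵ s⁻¹
Pressure gradient: |∂P/∂n| = 900 Pa / 484000 m = 1.86×10⁻³ Pa/m
Geostrophic speed: V_g = |∂P/∂n|/(fρ) = 1.86×10⁻³/(5.70×10⁻⁵ × 1.16) = 28.1 m/s
Around a low, centrifugal force acts outward with Coriolis, so pressure-gradient force balances both:
(1/ρ)|∂P/∂n| = fV + V²/R  →  V² + fR·V − fR·V_g = 0
With fR = 5.70×10⁻⁵ × 1776×10³ m = 101 m/s:
V = [−fR + √((fR)² + 4 fR V_g)]/2 = [−101 + √(101² + 4×101×28.1)]/2 = 22.9 m/s
Subgeostrophic (V < V_g = 28.1 m/s), as expected around a low.

22.9 m s⁻¹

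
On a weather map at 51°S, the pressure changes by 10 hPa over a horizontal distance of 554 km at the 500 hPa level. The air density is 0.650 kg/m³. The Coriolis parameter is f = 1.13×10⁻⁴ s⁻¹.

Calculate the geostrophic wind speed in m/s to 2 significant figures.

Pressure gradient: |∂P/∂n| = 1000 Pa / 554000 m = 1.81×10⁻³ Pa/m
Geostrophic balance (pressure-gradient force = Coriolis force):
V_g = (1/(fρ)) |∂P/∂n| = 1.81×10⁻³ / (1.13×10⁻⁴ × 0.650) = 24.6 m/s

25 m/s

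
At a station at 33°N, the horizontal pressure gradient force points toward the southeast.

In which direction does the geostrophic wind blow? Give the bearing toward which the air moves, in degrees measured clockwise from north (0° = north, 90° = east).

225°

The pressure-gradient force points toward the southeast (bearing 135°).
Geostrophic balance: in the Northern Hemisphere the Coriolis force deflects motion to the right, so the geostrophic wind blows 90° to the right of the pressure-gradient force (low pressure on the left).
Rotating 135° by 90° clockwise gives 225° — the wind blows toward the southwest.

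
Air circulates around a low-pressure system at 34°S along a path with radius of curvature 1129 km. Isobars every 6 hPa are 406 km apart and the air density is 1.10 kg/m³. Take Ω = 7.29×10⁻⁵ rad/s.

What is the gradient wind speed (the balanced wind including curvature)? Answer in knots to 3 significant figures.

Coriolis parameter at 34°S:
f = 2Ω sin φ = 2 × 7.29×10⁻⁵ × sin 34° = 8.15×10⁻⁵ s⁻¹
Pressure gradient: |∂P/∂n| = 600 Pa / 406000 m = 1.48×10⁻³ Pa/m
Geostrophic speed: V_g = |∂P/∂n|/(fρ) = 1.48×10⁻³/(8.15×10⁻⁵ × 1.10) = 16.5 m/s
Around a low, centrifugal force acts outward with Coriolis, so pressure-gradient force balances both:
(1/ρ)|∂P/∂n| = fV + V²/R  →  V² + fR·V − fR·V_g = 0
With fR = 8.15×10⁻⁵ × 1129×10³ m = 92.0 m/s:
V = [−fR + √((fR)² + 4 fR V_g)]/2 = [−92.0 + √(92.0² + 4×92.0×16.5)]/2 = 14.3 m/s
Subgeostrophic (V < V_g = 16.5 m/s), as expected around a low.
Converting: 14.3 m/s × 1.944 = 27.7 knots

27.7 knots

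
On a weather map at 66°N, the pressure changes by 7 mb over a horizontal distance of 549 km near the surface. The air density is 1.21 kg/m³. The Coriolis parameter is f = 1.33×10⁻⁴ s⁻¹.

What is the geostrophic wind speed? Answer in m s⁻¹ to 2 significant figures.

7.9 m s⁻¹

Pressure gradient: |∂P/∂n| = 700 Pa / 549000 m = 1.28×10⁻³ Pa/m
Geostrophic balance (pressure-gradient force = Coriolis force):
V_g = (1/(fρ)) |∂P/∂n| = 1.28×10⁻³ / (1.33×10⁻⁴ × 1.21) = 7.92 m/s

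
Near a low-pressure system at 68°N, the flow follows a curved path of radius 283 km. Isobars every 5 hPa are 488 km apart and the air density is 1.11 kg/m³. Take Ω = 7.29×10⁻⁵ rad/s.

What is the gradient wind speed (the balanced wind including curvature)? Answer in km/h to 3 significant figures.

21.3 km/h

Coriolis parameter at 68°N:
f = 2Ω sin φ = 2 × 7.29×10⁻⁵ × sin 68° = 1.35×10⁻⁴ s⁻¹
Pressure gradient: |∂P/∂n| = 500 Pa / 488000 m = 1.02×10⁻³ Pa/m
Geostrophic speed: V_g = |∂P/∂n|/(fρ) = 1.02×10⁻³/(1.35×10⁻⁴ × 1.11) = 6.83 m/s
Around a low, centrifugal force acts outward with Coriolis, so pressure-gradient force balances both:
(1/ρ)|∂P/∂n| = fV + V²/R  →  V² + fR·V − fR·V_g = 0
With fR = 1.35×10⁻⁴ × 283×10³ m = 38.3 m/s:
V = [−fR + √((fR)² + 4 fR V_g)]/2 = [−38.3 + √(38.3² + 4×38.3×6.83)]/2 = 5.91 m/s
Subgeostrophic (V < V_g = 6.83 m/s), as expected around a low.
Converting: 5.91 m/s × 3.6 = 21.3 km/h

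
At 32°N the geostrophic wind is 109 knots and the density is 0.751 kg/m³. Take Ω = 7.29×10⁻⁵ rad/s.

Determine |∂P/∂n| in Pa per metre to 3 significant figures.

Coriolis parameter at 32°N:
f = 2Ω sin φ = 2 × 7.29×10⁻⁵ × sin 32° = 7.73×10⁻⁵ s⁻¹
Wind speed in SI: 109 knots = 56.1 m/s
Geostrophic balance rearranged: |∂P/∂n| = f ρ V_g
|∂P/∂n| = 7.73×10⁻⁵ × 0.751 × 56.1 = 3.25×10⁻³ Pa/m

3.25×10⁻³ Pa/m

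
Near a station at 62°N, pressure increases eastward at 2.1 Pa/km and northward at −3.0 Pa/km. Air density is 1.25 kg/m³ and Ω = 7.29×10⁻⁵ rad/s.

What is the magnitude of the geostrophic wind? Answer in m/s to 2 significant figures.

Coriolis parameter at 62°N:
f = 2Ω sin φ = 2 × 7.29×10⁻⁵ × sin 62° = 1.29×10⁻⁴ s⁻¹
Component geostrophic relations (x east, y north):
u_g = −(1/(fρ)) ∂P/∂y,  v_g = (1/(fρ)) ∂P/∂x
u_g = −(−3.0×10⁻³)/(1.29×10⁻⁴ × 1.25) = 18.6 m/s;  v_g = (2.1×10⁻³)/(1.29×10⁻⁴ × 1.25) = 13.1 m/s
|V_g| = √(u_g² + v_g²) = 22.8 m/s

23 m/s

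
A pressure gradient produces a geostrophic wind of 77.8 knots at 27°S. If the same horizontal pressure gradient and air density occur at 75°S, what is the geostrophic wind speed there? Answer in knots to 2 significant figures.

With the same pressure gradient and density, V_g ∝ 1/f ∝ 1/sin φ.
V₂ = V₁ · sin φ₁ / sin φ₂ = 77.8 × sin 27° / sin 75°
V₂ = 77.8 × 0.4540/0.9659 = 37 knots

37 knots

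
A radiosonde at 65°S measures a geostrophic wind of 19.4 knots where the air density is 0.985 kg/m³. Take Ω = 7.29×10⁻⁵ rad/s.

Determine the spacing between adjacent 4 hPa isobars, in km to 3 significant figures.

308 km

Coriolis parameter at 65°S:
f = 2Ω sin φ = 2 × 7.29×10⁻⁵ × sin 65° = 1.32×10⁻⁴ s⁻¹
Wind speed in SI: 19.4 knots = 9.98 m/s
Geostrophic balance rearranged: |∂P/∂n| = f ρ V_g
|∂P/∂n| = 1.32×10⁻⁴ × 0.985 × 9.98 = 1.30×10⁻³ Pa/m
Isobar spacing: Δn = ΔP/|∂P/∂n| = 400 Pa / 1.30×10⁻³ Pa/m = 307929 m ≈ 308 km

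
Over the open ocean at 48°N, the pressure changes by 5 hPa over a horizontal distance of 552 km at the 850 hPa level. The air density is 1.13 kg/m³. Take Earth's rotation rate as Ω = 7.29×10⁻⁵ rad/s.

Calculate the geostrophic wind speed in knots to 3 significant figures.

Coriolis parameter at 48°N:
f = 2Ω sin φ = 2 × 7.29×10⁻⁵ × sin 48° = 1.08×10⁻⁴ s⁻¹
Pressure gradient: |∂P/∂n| = 500 Pa / 552000 m = 9.06×10⁻⁴ Pa/m
Geostrophic balance (pressure-gradient force = Coriolis force):
V_g = (1/(fρ)) |∂P/∂n| = 9.06×10⁻⁴ / (1.08×10⁻⁴ × 1.13) = 7.40 m/s
Converting: 7.40 m/s × 1.944 = 14.4 knots

14.4 knots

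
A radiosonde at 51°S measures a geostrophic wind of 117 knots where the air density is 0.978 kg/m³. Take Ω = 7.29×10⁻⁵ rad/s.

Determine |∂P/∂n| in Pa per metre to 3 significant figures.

6.67×10⁻³ Pa/m

Coriolis parameter at 51°S:
f = 2Ω sin φ = 2 × 7.29×10⁻⁵ × sin 51° = 1.13×10⁻⁴ s⁻¹
Wind speed in SI: 117 knots = 60.2 m/s
Geostrophic balance rearranged: |∂P/∂n| = f ρ V_g
|∂P/∂n| = 1.13×10⁻⁴ × 0.978 × 60.2 = 6.67×10⁻³ Pa/m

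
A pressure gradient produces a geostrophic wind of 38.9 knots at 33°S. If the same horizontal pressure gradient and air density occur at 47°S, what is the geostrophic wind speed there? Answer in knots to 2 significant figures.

With the same pressure gradient and density, V_g ∝ 1/f ∝ 1/sin φ.
V₂ = V₁ · sin φ₁ / sin φ₂ = 38.9 × sin 33° / sin 47°
V₂ = 38.9 × 0.5446/0.7314 = 29 knots

29 knots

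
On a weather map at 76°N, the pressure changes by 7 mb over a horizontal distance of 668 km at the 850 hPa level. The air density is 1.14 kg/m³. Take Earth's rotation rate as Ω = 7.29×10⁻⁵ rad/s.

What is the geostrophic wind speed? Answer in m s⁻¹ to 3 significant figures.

Coriolis parameter at 76°N:
f = 2Ω sin φ = 2 × 7.29×10⁻⁵ × sin 76° = 1.41×10⁻⁴ s⁻¹
Pressure gradient: |∂P/∂n| = 700 Pa / 668000 m = 1.05×10⁻³ Pa/m
Geostrophic balance (pressure-gradient force = Coriolis force):
V_g = (1/(fρ)) |∂P/∂n| = 1.05×10⁻³ / (1.41×10⁻⁴ × 1.14) = 6.50 m/s

6.50 m s⁻¹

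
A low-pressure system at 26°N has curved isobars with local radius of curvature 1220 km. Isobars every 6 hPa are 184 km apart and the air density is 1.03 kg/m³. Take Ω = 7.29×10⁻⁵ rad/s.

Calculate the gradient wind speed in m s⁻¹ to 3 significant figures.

34.4 m s⁻¹

Coriolis parameter at 26°N:
f = 2Ω sin φ = 2 × 7.29×10⁻⁵ × sin 26° = 6.39×10⁻⁵ s⁻¹
Pressure gradient: |∂P/∂n| = 600 Pa / 184000 m = 3.26×10⁻³ Pa/m
Geostrophic speed: V_g = |∂P/∂n|/(fρ) = 3.26×10⁻³/(6.39×10⁻⁵ × 1.03) = 49.5 m/s
Around a low, centrifugal force acts outward with Coriolis, so pressure-gradient force balances both:
(1/ρ)|∂P/∂n| = fV + V²/R  →  V² + fR·V − fR·V_g = 0
With fR = 6.39×10⁻⁵ × 1220×10³ m = 78.0 m/s:
V = [−fR + √((fR)² + 4 fR V_g)]/2 = [−78.0 + √(78.0² + 4×78.0×49.5)]/2 = 34.4 m/s
Subgeostrophic (V < V_g = 49.5 m/s), as expected around a low.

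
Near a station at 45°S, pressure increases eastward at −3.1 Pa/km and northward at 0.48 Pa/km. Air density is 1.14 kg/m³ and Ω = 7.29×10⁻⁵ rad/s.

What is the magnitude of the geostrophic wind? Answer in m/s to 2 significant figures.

27 m/s

Coriolis parameter at 45°S:
f = 2Ω sin φ = 2 × 7.29×10⁻⁵ × sin 45° = 1.03×10⁻⁴ s⁻¹
In the Southern Hemisphere f is negative: f = −1.03×10⁻⁴ s⁻¹.
Component geostrophic relations (x east, y north):
u_g = −(1/(fρ)) ∂P/∂y,  v_g = (1/(fρ)) ∂P/∂x
u_g = −(0.48×10⁻³)/(−1.03×10⁻⁴ × 1.14) = 4.08 m/s;  v_g = (−3.1×10⁻³)/(−1.03×10⁻⁴ × 1.14) = 26.4 m/s
|V_g| = √(u_g² + v_g²) = 26.7 m/s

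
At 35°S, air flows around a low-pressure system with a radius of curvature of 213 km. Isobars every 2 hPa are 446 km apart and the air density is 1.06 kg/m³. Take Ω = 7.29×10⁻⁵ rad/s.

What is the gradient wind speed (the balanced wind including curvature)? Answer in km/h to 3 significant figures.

14.8 km/h

Coriolis parameter at 35°S:
f = 2Ω sin φ = 2 × 7.29×10⁻⁵ × sin 35° = 8.36×10⁻⁵ s⁻¹
Pressure gradient: |∂P/∂n| = 200 Pa / 446000 m = 4.48×10⁻⁴ Pa/m
Geostrophic speed: V_g = |∂P/∂n|/(fρ) = 4.48×10⁻⁴/(8.36×10⁻⁵ × 1.06) = 5.06 m/s
Around a low, centrifugal force acts outward with Coriolis, so pressure-gradient force balances both:
(1/ρ)|∂P/∂n| = fV + V²/R  →  V² + fR·V − fR·V_g = 0
With fR = 8.36×10⁻⁵ × 213×10³ m = 17.8 m/s:
V = [−fR + √((fR)² + 4 fR V_g)]/2 = [−17.8 + √(17.8² + 4×17.8×5.06)]/2 = 4.11 m/s
Subgeostrophic (V < V_g = 5.06 m/s), as expected around a low.
Converting: 4.11 m/s × 3.6 = 14.8 km/h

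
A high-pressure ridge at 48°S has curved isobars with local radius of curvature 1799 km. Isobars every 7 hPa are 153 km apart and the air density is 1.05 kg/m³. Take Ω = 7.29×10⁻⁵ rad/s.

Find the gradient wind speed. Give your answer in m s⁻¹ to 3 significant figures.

56.7 m s⁻¹

Coriolis parameter at 48°S:
f = 2Ω sin φ = 2 × 7.29×10⁻⁵ × sin 48° = 1.08×10⁻⁴ s⁻¹
Pressure gradient: |∂P/∂n| = 700 Pa / 153000 m = 4.58×10⁻³ Pa/m
Geostrophic speed: V_g = |∂P/∂n|/(fρ) = 4.58×10⁻³/(1.08×10⁻⁴ × 1.05) = 40.2 m/s
Around a high, pressure-gradient force acts outward with centrifugal, so Coriolis balances both:
fV = (1/ρ)|∂P/∂n| + V²/R  →  V² − fR·V + fR·V_g = 0
With fR = 1.08×10⁻⁴ × 1799×10³ m = 195 m/s:
V = [fR − √((fR)² − 4 fR V_g)]/2 = [195 − √(195² − 4×195×40.2)]/2 = 56.7 m/s
Supergeostrophic (V > V_g = 40.2 m/s), as expected around a high.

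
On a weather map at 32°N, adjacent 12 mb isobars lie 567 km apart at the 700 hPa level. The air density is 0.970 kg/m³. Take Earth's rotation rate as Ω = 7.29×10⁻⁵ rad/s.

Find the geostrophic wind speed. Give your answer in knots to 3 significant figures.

54.9 knots

Coriolis parameter at 32°N:
f = 2Ω sin φ = 2 × 7.29×10⁻⁵ × sin 32° = 7.73×10⁻⁵ s⁻¹
Pressure gradient: |∂P/∂n| = 1200 Pa / 567000 m = 2.12×10⁻³ Pa/m
Geostrophic balance (pressure-gradient force = Coriolis force):
V_g = (1/(fρ)) |∂P/∂n| = 2.12×10⁻³ / (7.73×10⁻⁵ × 0.970) = 28.2 m/s
Converting: 28.2 m/s × 1.944 = 54.9 knots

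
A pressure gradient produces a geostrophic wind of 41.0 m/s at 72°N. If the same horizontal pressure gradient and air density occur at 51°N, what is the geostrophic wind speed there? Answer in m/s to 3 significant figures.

With the same pressure gradient and density, V_g ∝ 1/f ∝ 1/sin φ.
V₂ = V₁ · sin φ₁ / sin φ₂ = 41.0 × sin 72° / sin 51°
V₂ = 41.0 × 0.9511/0.7771 = 50.2 m/s

50.2 m/s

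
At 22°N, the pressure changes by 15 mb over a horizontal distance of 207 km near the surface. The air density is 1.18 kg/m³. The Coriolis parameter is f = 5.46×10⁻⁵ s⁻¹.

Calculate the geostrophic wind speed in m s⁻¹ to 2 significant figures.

110 m s⁻¹

Pressure gradient: |∂P/∂n| = 1500 Pa / 207000 m = 7.25×10⁻³ Pa/m
Geostrophic balance (pressure-gradient force = Coriolis force):
V_g = (1/(fρ)) |∂P/∂n| = 7.25×10⁻³ / (5.46×10⁻⁵ × 1.18) = 112 m/s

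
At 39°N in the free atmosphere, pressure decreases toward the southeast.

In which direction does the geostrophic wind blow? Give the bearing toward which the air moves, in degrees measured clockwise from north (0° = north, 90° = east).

225°

The pressure-gradient force points toward the southeast (bearing 135°).
Geostrophic balance: in the Northern Hemisphere the Coriolis force deflects motion to the right, so the geostrophic wind blows 90° to the right of the pressure-gradient force (low pressure on the left).
Rotating 135° by 90° clockwise gives 225° — the wind blows toward the southwest.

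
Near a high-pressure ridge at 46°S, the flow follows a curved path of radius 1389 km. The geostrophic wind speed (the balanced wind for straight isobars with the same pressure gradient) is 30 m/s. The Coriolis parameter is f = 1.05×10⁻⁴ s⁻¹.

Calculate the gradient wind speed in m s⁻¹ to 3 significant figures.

Around a high, pressure-gradient force acts outward with centrifugal, so Coriolis balances both:
fV = (1/ρ)|∂P/∂n| + V²/R  →  V² − fR·V + fR·V_g = 0
With fR = 1.05×10⁻⁴ × 1389×10³ m = 146 m/s:
V = [fR − √((fR)² − 4 fR V_g)]/2 = [146 − √(146² − 4×146×30)]/2 = 42.2 m/s
Supergeostrophic (V > V_g = 30 m/s), as expected around a high.

42.2 m s⁻¹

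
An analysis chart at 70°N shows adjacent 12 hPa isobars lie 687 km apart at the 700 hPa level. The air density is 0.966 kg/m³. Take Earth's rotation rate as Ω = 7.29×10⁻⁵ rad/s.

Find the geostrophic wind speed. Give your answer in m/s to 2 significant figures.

Coriolis parameter at 70°N:
f = 2Ω sin φ = 2 × 7.29×10⁻⁵ × sin 70° = 1.37×10⁻⁴ s⁻¹
Pressure gradient: |∂P/∂n| = 1200 Pa / 687000 m = 1.75×10⁻³ Pa/m
Geostrophic balance (pressure-gradient force = Coriolis force):
V_g = (1/(fρ)) |∂P/∂n| = 1.75×10⁻³ / (1.37×10⁻⁴ × 0.966) = 13.2 m/s

13 m/s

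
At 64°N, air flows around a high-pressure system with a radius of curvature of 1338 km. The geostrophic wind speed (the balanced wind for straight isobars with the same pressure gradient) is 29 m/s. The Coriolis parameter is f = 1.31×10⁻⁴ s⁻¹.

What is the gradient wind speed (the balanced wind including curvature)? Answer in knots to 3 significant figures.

71.3 knots

Around a high, pressure-gradient force acts outward with centrifugal, so Coriolis balances both:
fV = (1/ρ)|∂P/∂n| + V²/R  →  V² − fR·V + fR·V_g = 0
With fR = 1.31×10⁻⁴ × 1338×10³ m = 175 m/s:
V = [fR − √((fR)² − 4 fR V_g)]/2 = [175 − √(175² − 4×175×29)]/2 = 36.7 m/s
Supergeostrophic (V > V_g = 29 m/s), as expected around a high.
Converting: 36.7 m/s × 1.944 = 71.3 knots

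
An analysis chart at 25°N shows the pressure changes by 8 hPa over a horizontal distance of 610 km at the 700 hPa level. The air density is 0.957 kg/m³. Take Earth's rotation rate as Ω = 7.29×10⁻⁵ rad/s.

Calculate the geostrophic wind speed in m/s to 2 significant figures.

22 m/s

Coriolis parameter at 25°N:
f = 2Ω sin φ = 2 × 7.29×10⁻⁵ × sin 25° = 6.16×10⁻⁵ s⁻¹
Pressure gradient: |∂P/∂n| = 800 Pa / 610000 m = 1.31×10⁻³ Pa/m
Geostrophic balance (pressure-gradient force = Coriolis force):
V_g = (1/(fρ)) |∂P/∂n| = 1.31×10⁻³ / (6.16×10⁻⁵ × 0.957) = 22.2 m/s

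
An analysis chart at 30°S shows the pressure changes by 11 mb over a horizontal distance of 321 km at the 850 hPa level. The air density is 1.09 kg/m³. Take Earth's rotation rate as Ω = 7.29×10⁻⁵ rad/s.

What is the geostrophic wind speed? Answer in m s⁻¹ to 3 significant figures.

Coriolis parameter at 30°S:
f = 2Ω sin φ = 2 × 7.29×10⁻⁵ × sin 30° = 7.29×10⁻⁵ s⁻¹
Pressure gradient: |∂P/∂n| = 1100 Pa / 321000 m = 3.43×10⁻³ Pa/m
Geostrophic balance (pressure-gradient force = Coriolis force):
V_g = (1/(fρ)) |∂P/∂n| = 3.43×10⁻³ / (7.29×10⁻⁵ × 1.09) = 43.1 m/s

43.1 m s⁻¹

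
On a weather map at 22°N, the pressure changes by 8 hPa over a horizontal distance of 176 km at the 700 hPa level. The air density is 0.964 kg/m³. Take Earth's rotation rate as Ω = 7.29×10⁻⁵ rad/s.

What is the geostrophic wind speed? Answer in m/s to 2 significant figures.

86 m/s

Coriolis parameter at 22°N:
f = 2Ω sin φ = 2 × 7.29×10⁻⁵ × sin 22° = 5.46×10⁻⁵ s⁻¹
Pressure gradient: |∂P/∂n| = 800 Pa / 176000 m = 4.55×10⁻³ Pa/m
Geostrophic balance (pressure-gradient force = Coriolis force):
V_g = (1/(fρ)) |∂P/∂n| = 4.55×10⁻³ / (5.46×10⁻⁵ × 0.964) = 86.3 m/s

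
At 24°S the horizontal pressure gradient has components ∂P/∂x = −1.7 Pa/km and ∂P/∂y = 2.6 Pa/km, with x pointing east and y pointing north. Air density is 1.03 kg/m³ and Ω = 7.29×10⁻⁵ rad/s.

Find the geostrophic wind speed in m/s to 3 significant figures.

Coriolis parameter at 24°S:
f = 2Ω sin φ = 2 × 7.29×10⁻⁵ × sin 24° = 5.93×10⁻⁵ s⁻¹
In the Southern Hemisphere f is negative: f = −5.93×10⁻⁵ s⁻¹.
Component geostrophic relations (x east, y north):
u_g = −(1/(fρ)) ∂P/∂y,  v_g = (1/(fρ)) ∂P/∂x
u_g = −(2.6×10⁻³)/(−5.93×10⁻⁵ × 1.03) = 42.6 m/s;  v_g = (−1.7×10⁻³)/(−5.93×10⁻⁵ × 1.03) = 27.8 m/s
|V_g| = √(u_g² + v_g²) = 50.9 m/s

50.9 m/s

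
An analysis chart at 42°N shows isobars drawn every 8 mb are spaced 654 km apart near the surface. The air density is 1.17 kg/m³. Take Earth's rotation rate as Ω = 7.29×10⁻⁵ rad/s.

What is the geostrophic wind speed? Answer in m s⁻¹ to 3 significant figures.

Coriolis parameter at 42°N:
f = 2Ω sin φ = 2 × 7.29×10⁻⁵ × sin 42° = 9.76×10⁻⁵ s⁻¹
Pressure gradient: |∂P/∂n| = 800 Pa / 654000 m = 1.22×10⁻³ Pa/m
Geostrophic balance (pressure-gradient force = Coriolis force):
V_g = (1/(fρ)) |∂P/∂n| = 1.22×10⁻³ / (9.76×10⁻⁵ × 1.17) = 10.7 m/s

10.7 m s⁻¹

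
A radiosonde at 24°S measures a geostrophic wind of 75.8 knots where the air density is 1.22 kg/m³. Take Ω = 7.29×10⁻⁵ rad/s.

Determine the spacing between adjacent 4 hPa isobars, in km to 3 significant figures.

Coriolis parameter at 24°S:
f = 2Ω sin φ = 2 × 7.29×10⁻⁵ × sin 24° = 5.93×10⁻⁵ s⁻¹
Wind speed in SI: 75.8 knots = 39.0 m/s
Geostrophic balance rearranged: |∂P/∂n| = f ρ V_g
|∂P/∂n| = 5.93×10⁻⁵ × 1.22 × 39.0 = 2.82×10⁻³ Pa/m
Isobar spacing: Δn = ΔP/|∂P/∂n| = 400 Pa / 2.82×10⁻³ Pa/m = 141782 m ≈ 142 km

142 km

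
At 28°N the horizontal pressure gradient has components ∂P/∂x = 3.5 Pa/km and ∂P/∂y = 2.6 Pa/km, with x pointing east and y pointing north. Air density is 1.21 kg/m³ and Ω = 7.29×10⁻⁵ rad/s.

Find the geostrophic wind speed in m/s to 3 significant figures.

52.6 m/s

Coriolis parameter at 28°N:
f = 2Ω sin φ = 2 × 7.29×10⁻⁵ × sin 28° = 6.84×10⁻⁵ s⁻¹
Component geostrophic relations (x east, y north):
u_g = −(1/(fρ)) ∂P/∂y,  v_g = (1/(fρ)) ∂P/∂x
u_g = −(2.6×10⁻³)/(6.84×10⁻⁵ × 1.21) = −31.4 m/s;  v_g = (3.5×10⁻³)/(6.84×10⁻⁵ × 1.21) = 42.3 m/s
|V_g| = √(u_g² + v_g²) = 52.6 m/s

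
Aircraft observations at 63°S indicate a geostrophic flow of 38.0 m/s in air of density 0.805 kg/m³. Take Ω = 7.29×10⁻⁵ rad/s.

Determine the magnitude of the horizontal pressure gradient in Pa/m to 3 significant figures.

Coriolis parameter at 63°S:
f = 2Ω sin φ = 2 × 7.29×10⁻⁵ × sin 63° = 1.30×10⁻⁴ s⁻¹
Geostrophic balance rearranged: |∂P/∂n| = f ρ V_g
|∂P/∂n| = 1.30×10⁻⁴ × 0.805 × 38.0 = 3.97×10⁻³ Pa/m

3.97×10⁻³ Pa/m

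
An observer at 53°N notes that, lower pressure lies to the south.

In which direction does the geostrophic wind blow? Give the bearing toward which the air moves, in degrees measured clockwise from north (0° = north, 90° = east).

270°

The pressure-gradient force points toward the south (bearing 180°).
Geostrophic balance: in the Northern Hemisphere the Coriolis force deflects motion to the right, so the geostrophic wind blows 90° to the right of the pressure-gradient force (low pressure on the left).
Rotating 180° by 90° clockwise gives 270° — the wind blows toward the west.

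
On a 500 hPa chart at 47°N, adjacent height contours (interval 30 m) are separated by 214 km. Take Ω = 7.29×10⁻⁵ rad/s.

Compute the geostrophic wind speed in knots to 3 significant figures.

Coriolis parameter at 47°N:
f = 2Ω sin φ = 2 × 7.29×10⁻⁵ × sin 47° = 1.07×10⁻⁴ s⁻¹
Height gradient: |∂Z/∂n| = 30 m / 214000 m = 1.40×10⁻⁴
On a pressure surface, geostrophic balance gives V_g = (g/f)|∂Z/∂n|:
V_g = 9.81 × 1.40×10⁻⁴ / 1.07×10⁻⁴ = 12.9 m/s
Converting: 12.9 m/s × 1.944 = 25.1 knots

25.1 knots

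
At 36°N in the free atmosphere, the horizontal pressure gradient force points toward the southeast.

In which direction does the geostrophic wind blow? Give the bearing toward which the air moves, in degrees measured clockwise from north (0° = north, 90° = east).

225°

The pressure-gradient force points toward the southeast (bearing 135°).
Geostrophic balance: in the Northern Hemisphere the Coriolis force deflects motion to the right, so the geostrophic wind blows 90° to the right of the pressure-gradient force (low pressure on the left).
Rotating 135° by 90° clockwise gives 225° — the wind blows toward the southwest.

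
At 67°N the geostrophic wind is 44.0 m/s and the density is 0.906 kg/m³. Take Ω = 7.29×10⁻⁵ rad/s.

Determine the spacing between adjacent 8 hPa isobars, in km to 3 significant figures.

Coriolis parameter at 67°N:
f = 2Ω sin φ = 2 × 7.29×10⁻⁵ × sin 67° = 1.34×10⁻⁴ s⁻¹
Geostrophic balance rearranged: |∂P/∂n| = f ρ V_g
|∂P/∂n| = 1.34×10⁻⁴ × 0.906 × 44.0 = 5.35×10⁻³ Pa/m
Isobar spacing: Δn = ΔP/|∂P/∂n| = 800 Pa / 5.35×10⁻³ Pa/m = 149529 m ≈ 150 km

150 km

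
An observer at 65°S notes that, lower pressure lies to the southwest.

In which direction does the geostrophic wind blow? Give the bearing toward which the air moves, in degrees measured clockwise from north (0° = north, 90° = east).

135°

The pressure-gradient force points toward the southwest (bearing 225°).
Geostrophic balance: in the Southern Hemisphere the Coriolis force deflects motion to the left, so the geostrophic wind blows 90° to the left of the pressure-gradient force (low pressure on the right).
Rotating 225° by 90° counterclockwise gives 135° — the wind blows toward the southeast.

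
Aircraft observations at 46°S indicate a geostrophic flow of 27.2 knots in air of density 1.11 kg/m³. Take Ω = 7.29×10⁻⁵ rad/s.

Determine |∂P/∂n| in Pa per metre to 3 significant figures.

Coriolis parameter at 46°S:
f = 2Ω sin φ = 2 × 7.29×10⁻⁵ × sin 46° = 1.05×10⁻⁴ s⁻¹
Wind speed in SI: 27.2 knots = 14.0 m/s
Geostrophic balance rearranged: |∂P/∂n| = f ρ V_g
|∂P/∂n| = 1.05×10⁻⁴ × 1.11 × 14.0 = 1.63×10⁻³ Pa/m

1.63×10⁻³ Pa/m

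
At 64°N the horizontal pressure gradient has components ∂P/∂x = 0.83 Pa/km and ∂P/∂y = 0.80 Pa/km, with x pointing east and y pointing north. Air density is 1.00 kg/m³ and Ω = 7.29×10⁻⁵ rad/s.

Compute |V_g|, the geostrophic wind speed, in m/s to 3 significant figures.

Coriolis parameter at 64°N:
f = 2Ω sin φ = 2 × 7.29×10⁻⁵ × sin 64° = 1.31×10⁻⁴ s⁻¹
Component geostrophic relations (x east, y north):
u_g = −(1/(fρ)) ∂P/∂y,  v_g = (1/(fρ)) ∂P/∂x
u_g = −(0.80×10⁻³)/(1.31×10⁻⁴ × 1.00) = −6.10 m/s;  v_g = (0.83×10⁻³)/(1.31×10⁻⁴ × 1.00) = 6.33 m/s
|V_g| = √(u_g² + v_g²) = 8.80 m/s

8.80 m/s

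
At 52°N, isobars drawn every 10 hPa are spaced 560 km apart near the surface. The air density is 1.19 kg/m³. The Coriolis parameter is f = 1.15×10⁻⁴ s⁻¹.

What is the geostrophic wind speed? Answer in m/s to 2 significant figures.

13 m/s

Pressure gradient: |∂P/∂n| = 1000 Pa / 560000 m = 1.79×10⁻³ Pa/m
Geostrophic balance (pressure-gradient force = Coriolis force):
V_g = (1/(fρ)) |∂P/∂n| = 1.79×10⁻³ / (1.15×10⁻⁴ × 1.19) = 13.0 m/s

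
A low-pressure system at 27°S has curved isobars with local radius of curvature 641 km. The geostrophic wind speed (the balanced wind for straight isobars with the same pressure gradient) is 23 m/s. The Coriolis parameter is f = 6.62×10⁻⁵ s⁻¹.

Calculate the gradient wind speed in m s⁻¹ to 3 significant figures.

Around a low, centrifugal force acts outward with Coriolis, so pressure-gradient force balances both:
(1/ρ)|∂P/∂n| = fV + V²/R  →  V² + fR·V − fR·V_g = 0
With fR = 6.62×10⁻⁵ × 641×10³ m = 42.4 m/s:
V = [−fR + √((fR)² + 4 fR V_g)]/2 = [−42.4 + √(42.4² + 4×42.4×23)]/2 = 16.5 m/s
Subgeostrophic (V < V_g = 23 m/s), as expected around a low.

16.5 m s⁻¹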